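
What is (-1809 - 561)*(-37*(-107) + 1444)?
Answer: -12805110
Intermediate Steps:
(-1809 - 561)*(-37*(-107) + 1444) = -2370*(3959 + 1444) = -2370*5403 = -12805110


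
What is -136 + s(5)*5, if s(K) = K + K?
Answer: -86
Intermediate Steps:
s(K) = 2*K
-136 + s(5)*5 = -136 + (2*5)*5 = -136 + 10*5 = -136 + 50 = -86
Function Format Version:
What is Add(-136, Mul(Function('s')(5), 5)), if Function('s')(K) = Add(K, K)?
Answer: -86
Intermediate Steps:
Function('s')(K) = Mul(2, K)
Add(-136, Mul(Function('s')(5), 5)) = Add(-136, Mul(Mul(2, 5), 5)) = Add(-136, Mul(10, 5)) = Add(-136, 50) = -86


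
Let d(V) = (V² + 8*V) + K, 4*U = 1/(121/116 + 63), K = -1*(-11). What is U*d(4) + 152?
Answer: 1130919/7429 ≈ 152.23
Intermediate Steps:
K = 11
U = 29/7429 (U = 1/(4*(121/116 + 63)) = 1/(4*(7429/116)) = (¼)*(116/7429) = 29/7429 ≈ 0.0039036)
d(V) = 11 + V² + 8*V (d(V) = (V² + 8*V) + 11 = 11 + V² + 8*V)
U*d(4) + 152 = 29*(11 + 4² + 8*4)/7429 + 152 = 29*(11 + 16 + 32)/7429 + 152 = (29/7429)*59 + 152 = 1711/7429 + 152 = 1130919/7429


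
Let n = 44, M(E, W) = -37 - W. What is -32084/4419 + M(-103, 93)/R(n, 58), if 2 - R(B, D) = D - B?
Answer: 31577/8838 ≈ 3.5729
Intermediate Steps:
R(B, D) = 2 + B - D (R(B, D) = 2 - (D - B) = 2 + (B - D) = 2 + B - D)
-32084/4419 + M(-103, 93)/R(n, 58) = -32084/4419 + (-37 - 1*93)/(2 + 44 - 1*58) = -32084*1/4419 + (-37 - 93)/(2 + 44 - 58) = -32084/4419 - 130/(-12) = -32084/4419 - 130*(-1/12) = -32084/4419 + 65/6 = 31577/8838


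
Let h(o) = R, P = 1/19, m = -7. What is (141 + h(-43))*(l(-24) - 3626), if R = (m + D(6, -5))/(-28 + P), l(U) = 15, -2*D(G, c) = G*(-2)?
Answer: -270427790/531 ≈ -5.0928e+5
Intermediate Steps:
D(G, c) = G (D(G, c) = -G*(-2)/2 = -(-1)*G = G)
P = 1/19 ≈ 0.052632
R = 19/531 (R = (-7 + 6)/(-28 + 1/19) = -1/(-531/19) = -1*(-19/531) = 19/531 ≈ 0.035782)
h(o) = 19/531
(141 + h(-43))*(l(-24) - 3626) = (141 + 19/531)*(15 - 3626) = (74890/531)*(-3611) = -270427790/531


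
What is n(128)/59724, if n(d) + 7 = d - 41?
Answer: 20/14931 ≈ 0.0013395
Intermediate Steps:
n(d) = -48 + d (n(d) = -7 + (d - 41) = -7 + (-41 + d) = -48 + d)
n(128)/59724 = (-48 + 128)/59724 = 80*(1/59724) = 20/14931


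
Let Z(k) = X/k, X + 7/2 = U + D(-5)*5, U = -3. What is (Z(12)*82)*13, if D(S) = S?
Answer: -11193/4 ≈ -2798.3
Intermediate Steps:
X = -63/2 (X = -7/2 + (-3 - 5*5) = -7/2 + (-3 - 25) = -7/2 - 28 = -63/2 ≈ -31.500)
Z(k) = -63/(2*k)
(Z(12)*82)*13 = (-63/2/12*82)*13 = (-63/2*1/12*82)*13 = -21/8*82*13 = -861/4*13 = -11193/4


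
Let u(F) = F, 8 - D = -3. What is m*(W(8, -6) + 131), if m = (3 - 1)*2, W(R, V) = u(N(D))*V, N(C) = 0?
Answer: 524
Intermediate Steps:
D = 11 (D = 8 - 1*(-3) = 8 + 3 = 11)
W(R, V) = 0 (W(R, V) = 0*V = 0)
m = 4 (m = 2*2 = 4)
m*(W(8, -6) + 131) = 4*(0 + 131) = 4*131 = 524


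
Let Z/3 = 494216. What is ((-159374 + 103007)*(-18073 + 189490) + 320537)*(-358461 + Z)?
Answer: -10861829031308874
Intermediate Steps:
Z = 1482648 (Z = 3*494216 = 1482648)
((-159374 + 103007)*(-18073 + 189490) + 320537)*(-358461 + Z) = ((-159374 + 103007)*(-18073 + 189490) + 320537)*(-358461 + 1482648) = (-56367*171417 + 320537)*1124187 = (-9662262039 + 320537)*1124187 = -9661941502*1124187 = -10861829031308874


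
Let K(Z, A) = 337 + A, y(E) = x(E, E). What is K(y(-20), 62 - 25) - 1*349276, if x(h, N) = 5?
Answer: -348902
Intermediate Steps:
y(E) = 5
K(y(-20), 62 - 25) - 1*349276 = (337 + (62 - 25)) - 1*349276 = (337 + 37) - 349276 = 374 - 349276 = -348902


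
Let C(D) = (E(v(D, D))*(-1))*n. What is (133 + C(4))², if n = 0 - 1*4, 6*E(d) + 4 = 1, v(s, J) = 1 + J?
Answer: 17161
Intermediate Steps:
E(d) = -½ (E(d) = -⅔ + (⅙)*1 = -⅔ + ⅙ = -½)
n = -4 (n = 0 - 4 = -4)
C(D) = -2 (C(D) = -½*(-1)*(-4) = (½)*(-4) = -2)
(133 + C(4))² = (133 - 2)² = 131² = 17161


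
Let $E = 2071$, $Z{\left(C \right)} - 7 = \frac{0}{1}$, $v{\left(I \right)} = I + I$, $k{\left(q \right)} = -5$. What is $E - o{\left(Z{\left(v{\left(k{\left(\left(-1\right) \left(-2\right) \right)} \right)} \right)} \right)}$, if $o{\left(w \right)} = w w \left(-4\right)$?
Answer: $2267$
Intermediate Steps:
$v{\left(I \right)} = 2 I$
$Z{\left(C \right)} = 7$ ($Z{\left(C \right)} = 7 + \frac{0}{1} = 7 + 0 \cdot 1 = 7 + 0 = 7$)
$o{\left(w \right)} = - 4 w^{2}$ ($o{\left(w \right)} = w^{2} \left(-4\right) = - 4 w^{2}$)
$E - o{\left(Z{\left(v{\left(k{\left(\left(-1\right) \left(-2\right) \right)} \right)} \right)} \right)} = 2071 - - 4 \cdot 7^{2} = 2071 - \left(-4\right) 49 = 2071 - -196 = 2071 + 196 = 2267$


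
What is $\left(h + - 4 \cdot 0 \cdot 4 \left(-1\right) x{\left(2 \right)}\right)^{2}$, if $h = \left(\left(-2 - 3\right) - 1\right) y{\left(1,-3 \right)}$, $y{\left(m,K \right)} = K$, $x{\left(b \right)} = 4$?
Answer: $324$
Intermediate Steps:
$h = 18$ ($h = \left(\left(-2 - 3\right) - 1\right) \left(-3\right) = \left(-5 - 1\right) \left(-3\right) = \left(-6\right) \left(-3\right) = 18$)
$\left(h + - 4 \cdot 0 \cdot 4 \left(-1\right) x{\left(2 \right)}\right)^{2} = \left(18 + - 4 \cdot 0 \cdot 4 \left(-1\right) 4\right)^{2} = \left(18 + \left(-4\right) 0 \left(-1\right) 4\right)^{2} = \left(18 + 0 \left(-1\right) 4\right)^{2} = \left(18 + 0 \cdot 4\right)^{2} = \left(18 + 0\right)^{2} = 18^{2} = 324$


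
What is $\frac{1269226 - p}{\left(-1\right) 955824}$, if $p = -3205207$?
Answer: $- \frac{4474433}{955824} \approx -4.6812$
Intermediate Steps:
$\frac{1269226 - p}{\left(-1\right) 955824} = \frac{1269226 - -3205207}{\left(-1\right) 955824} = \frac{1269226 + 3205207}{-955824} = 4474433 \left(- \frac{1}{955824}\right) = - \frac{4474433}{955824}$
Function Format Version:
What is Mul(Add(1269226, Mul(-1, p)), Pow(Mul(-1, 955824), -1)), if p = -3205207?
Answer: Rational(-4474433, 955824) ≈ -4.6812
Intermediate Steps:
Mul(Add(1269226, Mul(-1, p)), Pow(Mul(-1, 955824), -1)) = Mul(Add(1269226, Mul(-1, -3205207)), Pow(Mul(-1, 955824), -1)) = Mul(Add(1269226, 3205207), Pow(-955824, -1)) = Mul(4474433, Rational(-1, 955824)) = Rational(-4474433, 955824)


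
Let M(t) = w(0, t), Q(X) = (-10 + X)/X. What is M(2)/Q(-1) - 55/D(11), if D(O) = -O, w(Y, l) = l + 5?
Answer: 62/11 ≈ 5.6364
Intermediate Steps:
w(Y, l) = 5 + l
Q(X) = (-10 + X)/X
M(t) = 5 + t
M(2)/Q(-1) - 55/D(11) = (5 + 2)/(((-10 - 1)/(-1))) - 55/((-1*11)) = 7/((-1*(-11))) - 55/(-11) = 7/11 - 55*(-1/11) = 7*(1/11) + 5 = 7/11 + 5 = 62/11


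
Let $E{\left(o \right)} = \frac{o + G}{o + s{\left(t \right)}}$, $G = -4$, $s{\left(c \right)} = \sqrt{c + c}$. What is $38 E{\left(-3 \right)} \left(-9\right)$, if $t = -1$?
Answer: $- \frac{7182}{11} - \frac{2394 i \sqrt{2}}{11} \approx -652.91 - 307.78 i$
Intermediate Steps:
$s{\left(c \right)} = \sqrt{2} \sqrt{c}$ ($s{\left(c \right)} = \sqrt{2 c} = \sqrt{2} \sqrt{c}$)
$E{\left(o \right)} = \frac{-4 + o}{o + i \sqrt{2}}$ ($E{\left(o \right)} = \frac{o - 4}{o + \sqrt{2} \sqrt{-1}} = \frac{-4 + o}{o + \sqrt{2} i} = \frac{-4 + o}{o + i \sqrt{2}}$)
$38 E{\left(-3 \right)} \left(-9\right) = 38 \frac{-4 - 3}{-3 + i \sqrt{2}} \left(-9\right) = 38 \frac{1}{-3 + i \sqrt{2}} \left(-7\right) \left(-9\right) = 38 \left(- \frac{7}{-3 + i \sqrt{2}}\right) \left(-9\right) = - \frac{266}{-3 + i \sqrt{2}} \left(-9\right) = \frac{2394}{-3 + i \sqrt{2}}$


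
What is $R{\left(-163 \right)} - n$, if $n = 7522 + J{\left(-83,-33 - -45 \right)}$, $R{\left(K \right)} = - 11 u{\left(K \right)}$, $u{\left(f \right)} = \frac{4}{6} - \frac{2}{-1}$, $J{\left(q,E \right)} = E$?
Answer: $- \frac{22690}{3} \approx -7563.3$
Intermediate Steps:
$u{\left(f \right)} = \frac{8}{3}$ ($u{\left(f \right)} = 4 \cdot \frac{1}{6} - -2 = \frac{2}{3} + 2 = \frac{8}{3}$)
$R{\left(K \right)} = - \frac{88}{3}$ ($R{\left(K \right)} = \left(-11\right) \frac{8}{3} = - \frac{88}{3}$)
$n = 7534$ ($n = 7522 - -12 = 7522 + \left(-33 + 45\right) = 7522 + 12 = 7534$)
$R{\left(-163 \right)} - n = - \frac{88}{3} - 7534 = - \frac{22690}{3}$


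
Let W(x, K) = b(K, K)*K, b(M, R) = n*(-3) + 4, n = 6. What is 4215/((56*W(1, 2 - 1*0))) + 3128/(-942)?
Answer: -4437617/738528 ≈ -6.0087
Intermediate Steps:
b(M, R) = -14 (b(M, R) = 6*(-3) + 4 = -18 + 4 = -14)
W(x, K) = -14*K
4215/((56*W(1, 2 - 1*0))) + 3128/(-942) = 4215/((56*(-14*(2 - 1*0)))) + 3128/(-942) = 4215/((56*(-14*(2 + 0)))) + 3128*(-1/942) = 4215/((56*(-14*2))) - 1564/471 = 4215/((56*(-28))) - 1564/471 = 4215/(-1568) - 1564/471 = 4215*(-1/1568) - 1564/471 = -4215/1568 - 1564/471 = -4437617/738528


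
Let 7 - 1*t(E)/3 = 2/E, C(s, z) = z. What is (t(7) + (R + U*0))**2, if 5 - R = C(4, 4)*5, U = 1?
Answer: 1296/49 ≈ 26.449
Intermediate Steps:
R = -15 (R = 5 - 4*5 = 5 - 1*20 = 5 - 20 = -15)
t(E) = 21 - 6/E
(t(7) + (R + U*0))**2 = ((21 - 6/7) + (-15 + 1*0))**2 = ((21 - 6*1/7) + (-15 + 0))**2 = ((21 - 6/7) - 15)**2 = (141/7 - 15)**2 = (36/7)**2 = 1296/49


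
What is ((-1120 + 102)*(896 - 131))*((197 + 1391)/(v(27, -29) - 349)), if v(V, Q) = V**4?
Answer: -309171690/132773 ≈ -2328.6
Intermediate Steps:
((-1120 + 102)*(896 - 131))*((197 + 1391)/(v(27, -29) - 349)) = ((-1120 + 102)*(896 - 131))*((197 + 1391)/(27**4 - 349)) = (-1018*765)*(1588/(531441 - 349)) = -1236686760/531092 = -778770*397/132773 = -309171690/132773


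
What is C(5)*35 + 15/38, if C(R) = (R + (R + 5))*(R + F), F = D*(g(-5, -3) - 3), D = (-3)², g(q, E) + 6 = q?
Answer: -2413935/38 ≈ -63525.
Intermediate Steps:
g(q, E) = -6 + q
D = 9
F = -126 (F = 9*((-6 - 5) - 3) = 9*(-11 - 3) = 9*(-14) = -126)
C(R) = (-126 + R)*(5 + 2*R) (C(R) = (R + (R + 5))*(R - 126) = (R + (5 + R))*(-126 + R) = (5 + 2*R)*(-126 + R) = (-126 + R)*(5 + 2*R))
C(5)*35 + 15/38 = (-630 - 247*5 + 2*5²)*35 + 15/38 = (-630 - 1235 + 2*25)*35 + 15*(1/38) = (-630 - 1235 + 50)*35 + 15/38 = -1815*35 + 15/38 = -63525 + 15/38 = -2413935/38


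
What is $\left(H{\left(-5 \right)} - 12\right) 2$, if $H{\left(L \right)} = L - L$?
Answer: $-24$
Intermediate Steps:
$H{\left(L \right)} = 0$
$\left(H{\left(-5 \right)} - 12\right) 2 = \left(0 - 12\right) 2 = \left(-12\right) 2 = -24$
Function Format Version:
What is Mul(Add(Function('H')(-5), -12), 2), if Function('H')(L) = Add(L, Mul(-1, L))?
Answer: -24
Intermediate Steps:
Function('H')(L) = 0
Mul(Add(Function('H')(-5), -12), 2) = Mul(Add(0, -12), 2) = Mul(-12, 2) = -24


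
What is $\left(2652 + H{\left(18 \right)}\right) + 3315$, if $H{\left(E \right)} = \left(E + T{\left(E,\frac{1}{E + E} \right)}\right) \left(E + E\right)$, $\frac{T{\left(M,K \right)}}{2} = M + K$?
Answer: $7913$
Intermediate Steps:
$T{\left(M,K \right)} = 2 K + 2 M$ ($T{\left(M,K \right)} = 2 \left(M + K\right) = 2 \left(K + M\right) = 2 K + 2 M$)
$H{\left(E \right)} = 2 E \left(\frac{1}{E} + 3 E\right)$ ($H{\left(E \right)} = \left(E + \left(\frac{2}{E + E} + 2 E\right)\right) \left(E + E\right) = \left(E + \left(\frac{2}{2 E} + 2 E\right)\right) 2 E = \left(E + \left(2 \frac{1}{2 E} + 2 E\right)\right) 2 E = \left(E + \left(\frac{1}{E} + 2 E\right)\right) 2 E = \left(\frac{1}{E} + 3 E\right) 2 E = 2 E \left(\frac{1}{E} + 3 E\right)$)
$\left(2652 + H{\left(18 \right)}\right) + 3315 = \left(2652 + \left(2 + 6 \cdot 18^{2}\right)\right) + 3315 = \left(2652 + \left(2 + 6 \cdot 324\right)\right) + 3315 = \left(2652 + \left(2 + 1944\right)\right) + 3315 = \left(2652 + 1946\right) + 3315 = 4598 + 3315 = 7913$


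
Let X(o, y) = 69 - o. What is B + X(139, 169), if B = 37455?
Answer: 37385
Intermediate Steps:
B + X(139, 169) = 37455 + (69 - 1*139) = 37455 + (69 - 139) = 37455 - 70 = 37385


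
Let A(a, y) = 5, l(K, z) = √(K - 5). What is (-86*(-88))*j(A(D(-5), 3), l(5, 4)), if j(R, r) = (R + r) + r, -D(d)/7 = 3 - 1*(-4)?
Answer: 37840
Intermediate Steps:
D(d) = -49 (D(d) = -7*(3 - 1*(-4)) = -7*(3 + 4) = -7*7 = -49)
l(K, z) = √(-5 + K)
j(R, r) = R + 2*r
(-86*(-88))*j(A(D(-5), 3), l(5, 4)) = (-86*(-88))*(5 + 2*√(-5 + 5)) = 7568*(5 + 2*√0) = 7568*(5 + 2*0) = 7568*(5 + 0) = 7568*5 = 37840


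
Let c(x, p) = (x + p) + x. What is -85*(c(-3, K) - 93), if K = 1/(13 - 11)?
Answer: 16745/2 ≈ 8372.5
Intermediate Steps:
K = ½ (K = 1/2 = ½ ≈ 0.50000)
c(x, p) = p + 2*x (c(x, p) = (p + x) + x = p + 2*x)
-85*(c(-3, K) - 93) = -85*((½ + 2*(-3)) - 93) = -85*((½ - 6) - 93) = -85*(-11/2 - 93) = -85*(-197/2) = 16745/2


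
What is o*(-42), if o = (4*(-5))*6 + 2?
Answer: 4956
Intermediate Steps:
o = -118 (o = -20*6 + 2 = -120 + 2 = -118)
o*(-42) = -118*(-42) = 4956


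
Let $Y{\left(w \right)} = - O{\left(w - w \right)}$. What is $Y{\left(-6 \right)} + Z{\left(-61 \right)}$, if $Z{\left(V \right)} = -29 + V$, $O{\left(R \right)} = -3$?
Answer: $-87$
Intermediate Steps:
$Y{\left(w \right)} = 3$ ($Y{\left(w \right)} = \left(-1\right) \left(-3\right) = 3$)
$Y{\left(-6 \right)} + Z{\left(-61 \right)} = 3 - 90 = -87$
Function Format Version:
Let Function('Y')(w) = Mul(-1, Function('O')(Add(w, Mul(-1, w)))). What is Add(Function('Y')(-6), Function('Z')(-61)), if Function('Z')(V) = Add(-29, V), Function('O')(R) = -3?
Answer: -87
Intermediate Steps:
Function('Y')(w) = 3 (Function('Y')(w) = Mul(-1, -3) = 3)
Add(Function('Y')(-6), Function('Z')(-61)) = Add(3, Add(-29, -61)) = Add(3, -90) = -87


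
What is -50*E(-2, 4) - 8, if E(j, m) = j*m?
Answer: 392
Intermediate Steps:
-50*E(-2, 4) - 8 = -(-100)*4 - 8 = -50*(-8) - 8 = 400 - 8 = 392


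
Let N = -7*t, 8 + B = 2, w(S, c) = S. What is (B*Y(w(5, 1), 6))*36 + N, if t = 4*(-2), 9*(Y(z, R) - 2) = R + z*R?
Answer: -1240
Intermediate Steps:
Y(z, R) = 2 + R/9 + R*z/9 (Y(z, R) = 2 + (R + z*R)/9 = 2 + (R + R*z)/9 = 2 + (R/9 + R*z/9) = 2 + R/9 + R*z/9)
t = -8
B = -6 (B = -8 + 2 = -6)
N = 56 (N = -7*(-8) = 56)
(B*Y(w(5, 1), 6))*36 + N = -6*(2 + (⅑)*6 + (⅑)*6*5)*36 + 56 = -6*(2 + ⅔ + 10/3)*36 + 56 = -6*6*36 + 56 = -36*36 + 56 = -1296 + 56 = -1240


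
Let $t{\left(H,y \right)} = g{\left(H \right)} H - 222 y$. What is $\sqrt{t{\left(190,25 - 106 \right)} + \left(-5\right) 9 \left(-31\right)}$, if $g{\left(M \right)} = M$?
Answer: $\sqrt{55477} \approx 235.54$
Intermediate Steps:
$t{\left(H,y \right)} = H^{2} - 222 y$ ($t{\left(H,y \right)} = H H - 222 y = H^{2} - 222 y$)
$\sqrt{t{\left(190,25 - 106 \right)} + \left(-5\right) 9 \left(-31\right)} = \sqrt{\left(190^{2} - 222 \left(25 - 106\right)\right) + \left(-5\right) 9 \left(-31\right)} = \sqrt{\left(36100 - 222 \left(25 - 106\right)\right) - -1395} = \sqrt{\left(36100 - -17982\right) + 1395} = \sqrt{\left(36100 + 17982\right) + 1395} = \sqrt{54082 + 1395} = \sqrt{55477}$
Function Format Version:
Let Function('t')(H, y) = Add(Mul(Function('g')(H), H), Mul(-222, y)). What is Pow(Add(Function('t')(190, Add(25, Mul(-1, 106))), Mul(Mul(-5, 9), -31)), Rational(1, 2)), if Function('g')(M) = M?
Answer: Pow(55477, Rational(1, 2)) ≈ 235.54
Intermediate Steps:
Function('t')(H, y) = Add(Pow(H, 2), Mul(-222, y)) (Function('t')(H, y) = Add(Mul(H, H), Mul(-222, y)) = Add(Pow(H, 2), Mul(-222, y)))
Pow(Add(Function('t')(190, Add(25, Mul(-1, 106))), Mul(Mul(-5, 9), -31)), Rational(1, 2)) = Pow(Add(Add(Pow(190, 2), Mul(-222, Add(25, Mul(-1, 106)))), Mul(Mul(-5, 9), -31)), Rational(1, 2)) = Pow(Add(Add(36100, Mul(-222, Add(25, -106))), Mul(-45, -31)), Rational(1, 2)) = Pow(Add(Add(36100, Mul(-222, -81)), 1395), Rational(1, 2)) = Pow(Add(Add(36100, 17982), 1395), Rational(1, 2)) = Pow(Add(54082, 1395), Rational(1, 2)) = Pow(55477, Rational(1, 2))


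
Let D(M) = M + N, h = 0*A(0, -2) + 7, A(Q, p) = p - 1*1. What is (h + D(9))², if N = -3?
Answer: 169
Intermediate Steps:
A(Q, p) = -1 + p (A(Q, p) = p - 1 = -1 + p)
h = 7 (h = 0*(-1 - 2) + 7 = 0*(-3) + 7 = 0 + 7 = 7)
D(M) = -3 + M (D(M) = M - 3 = -3 + M)
(h + D(9))² = (7 + (-3 + 9))² = (7 + 6)² = 13² = 169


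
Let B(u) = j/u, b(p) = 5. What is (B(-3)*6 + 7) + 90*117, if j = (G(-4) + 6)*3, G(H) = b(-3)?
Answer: 10471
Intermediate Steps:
G(H) = 5
j = 33 (j = (5 + 6)*3 = 11*3 = 33)
B(u) = 33/u
(B(-3)*6 + 7) + 90*117 = ((33/(-3))*6 + 7) + 90*117 = ((33*(-⅓))*6 + 7) + 10530 = (-11*6 + 7) + 10530 = (-66 + 7) + 10530 = -59 + 10530 = 10471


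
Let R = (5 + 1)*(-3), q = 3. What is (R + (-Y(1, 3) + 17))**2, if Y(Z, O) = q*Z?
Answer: 16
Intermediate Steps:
Y(Z, O) = 3*Z
R = -18 (R = 6*(-3) = -18)
(R + (-Y(1, 3) + 17))**2 = (-18 + (-3 + 17))**2 = (-18 + 14)**2 = (-4)**2 = 16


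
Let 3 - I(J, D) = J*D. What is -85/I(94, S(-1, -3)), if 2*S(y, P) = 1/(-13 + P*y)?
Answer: -850/77 ≈ -11.039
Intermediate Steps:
S(y, P) = 1/(2*(-13 + P*y))
I(J, D) = 3 - D*J (I(J, D) = 3 - J*D = 3 - D*J)
-85/I(94, S(-1, -3)) = -85/(3 - 1*1/(2*(-13 - 3*(-1)))*94) = -85/(3 - 1*1/(2*(-13 + 3))*94) = -85/(3 - 1*(½)/(-10)*94) = -85/(3 - 1*(½)*(-⅒)*94) = -85/(3 - 1*(-1/20)*94) = -85/(3 + 47/10) = -85/77/10 = -85*10/77 = -850/77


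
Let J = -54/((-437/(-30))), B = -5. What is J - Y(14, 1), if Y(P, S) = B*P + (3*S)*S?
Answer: 27659/437 ≈ 63.293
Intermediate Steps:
Y(P, S) = -5*P + 3*S² (Y(P, S) = -5*P + (3*S)*S = -5*P + 3*S²)
J = -1620/437 (J = -54/((-437*(-1/30))) = -54/437/30 = -54*30/437 = -1620/437 ≈ -3.7071)
J - Y(14, 1) = -1620/437 - (-5*14 + 3*1²) = -1620/437 - (-70 + 3*1) = -1620/437 - (-70 + 3) = -1620/437 - 1*(-67) = -1620/437 + 67 = 27659/437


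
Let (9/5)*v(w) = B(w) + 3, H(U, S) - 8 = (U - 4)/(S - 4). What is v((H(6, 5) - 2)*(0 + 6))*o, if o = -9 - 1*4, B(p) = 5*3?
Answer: -130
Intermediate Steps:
B(p) = 15
H(U, S) = 8 + (-4 + U)/(-4 + S) (H(U, S) = 8 + (U - 4)/(S - 4) = 8 + (-4 + U)/(-4 + S))
v(w) = 10 (v(w) = 5*(15 + 3)/9 = (5/9)*18 = 10)
o = -13 (o = -9 - 4 = -13)
v((H(6, 5) - 2)*(0 + 6))*o = 10*(-13) = -130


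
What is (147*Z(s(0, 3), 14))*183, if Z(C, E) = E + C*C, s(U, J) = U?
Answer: 376614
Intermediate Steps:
Z(C, E) = E + C²
(147*Z(s(0, 3), 14))*183 = (147*(14 + 0²))*183 = (147*(14 + 0))*183 = (147*14)*183 = 2058*183 = 376614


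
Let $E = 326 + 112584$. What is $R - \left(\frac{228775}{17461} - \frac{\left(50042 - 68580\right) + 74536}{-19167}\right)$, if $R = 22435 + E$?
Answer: $\frac{15097074468004}{111558329} \approx 1.3533 \cdot 10^{5}$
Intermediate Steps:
$E = 112910$
$R = 135345$ ($R = 22435 + 112910 = 135345$)
$R - \left(\frac{228775}{17461} - \frac{\left(50042 - 68580\right) + 74536}{-19167}\right) = 135345 - \left(\frac{228775}{17461} - \frac{\left(50042 - 68580\right) + 74536}{-19167}\right) = 135345 - \left(\frac{228775}{17461} - \left(-18538 + 74536\right) \left(- \frac{1}{19167}\right)\right) = 135345 + \left(55998 \left(- \frac{1}{19167}\right) - \frac{228775}{17461}\right) = 135345 - \frac{1787570501}{111558329} = \frac{15097074468004}{111558329}$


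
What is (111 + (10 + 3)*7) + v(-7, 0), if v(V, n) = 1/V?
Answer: 1413/7 ≈ 201.86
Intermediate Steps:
(111 + (10 + 3)*7) + v(-7, 0) = (111 + (10 + 3)*7) + 1/(-7) = (111 + 13*7) - 1/7 = (111 + 91) - 1/7 = 202 - 1/7 = 1413/7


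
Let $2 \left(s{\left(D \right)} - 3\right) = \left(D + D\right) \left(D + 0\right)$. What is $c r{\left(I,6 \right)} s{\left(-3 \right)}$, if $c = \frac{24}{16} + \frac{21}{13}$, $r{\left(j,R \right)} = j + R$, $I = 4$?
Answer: $\frac{4860}{13} \approx 373.85$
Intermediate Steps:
$s{\left(D \right)} = 3 + D^{2}$ ($s{\left(D \right)} = 3 + \frac{\left(D + D\right) \left(D + 0\right)}{2} = 3 + \frac{2 D D}{2} = 3 + \frac{2 D^{2}}{2} = 3 + D^{2}$)
$r{\left(j,R \right)} = R + j$
$c = \frac{81}{26}$ ($c = 24 \cdot \frac{1}{16} + 21 \cdot \frac{1}{13} = \frac{3}{2} + \frac{21}{13} = \frac{81}{26} \approx 3.1154$)
$c r{\left(I,6 \right)} s{\left(-3 \right)} = \frac{81 \left(6 + 4\right)}{26} \left(3 + \left(-3\right)^{2}\right) = \frac{81}{26} \cdot 10 \left(3 + 9\right) = \frac{405}{13} \cdot 12 = \frac{4860}{13}$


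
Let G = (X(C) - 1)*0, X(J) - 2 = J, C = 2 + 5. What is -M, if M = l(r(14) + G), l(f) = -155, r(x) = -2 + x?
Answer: 155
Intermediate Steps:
C = 7
X(J) = 2 + J
G = 0 (G = ((2 + 7) - 1)*0 = (9 - 1)*0 = 8*0 = 0)
M = -155
-M = -1*(-155) = 155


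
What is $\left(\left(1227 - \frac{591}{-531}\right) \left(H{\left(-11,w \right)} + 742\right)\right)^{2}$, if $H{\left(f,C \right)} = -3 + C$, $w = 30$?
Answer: $\frac{27943182386676736}{31329} \approx 8.9193 \cdot 10^{11}$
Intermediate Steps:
$\left(\left(1227 - \frac{591}{-531}\right) \left(H{\left(-11,w \right)} + 742\right)\right)^{2} = \left(\left(1227 - \frac{591}{-531}\right) \left(\left(-3 + 30\right) + 742\right)\right)^{2} = \left(\left(1227 - - \frac{197}{177}\right) \left(27 + 742\right)\right)^{2} = \left(\left(1227 + \frac{197}{177}\right) 769\right)^{2} = \left(\frac{217376}{177} \cdot 769\right)^{2} = \left(\frac{167162144}{177}\right)^{2} = \frac{27943182386676736}{31329}$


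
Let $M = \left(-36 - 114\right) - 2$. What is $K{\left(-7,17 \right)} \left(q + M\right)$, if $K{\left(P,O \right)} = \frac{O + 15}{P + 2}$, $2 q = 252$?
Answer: $\frac{832}{5} \approx 166.4$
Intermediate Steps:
$q = 126$ ($q = \frac{1}{2} \cdot 252 = 126$)
$M = -152$ ($M = -150 - 2 = -152$)
$K{\left(P,O \right)} = \frac{15 + O}{2 + P}$
$K{\left(-7,17 \right)} \left(q + M\right) = \frac{15 + 17}{2 - 7} \left(126 - 152\right) = \frac{1}{-5} \cdot 32 \left(-26\right) = \left(- \frac{1}{5}\right) 32 \left(-26\right) = \left(- \frac{32}{5}\right) \left(-26\right) = \frac{832}{5}$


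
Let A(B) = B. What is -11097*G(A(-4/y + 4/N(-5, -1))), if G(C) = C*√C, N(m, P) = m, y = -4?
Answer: -11097*√5/25 ≈ -992.55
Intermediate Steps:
G(C) = C^(3/2)
-11097*G(A(-4/y + 4/N(-5, -1))) = -11097*(-4/(-4) + 4/(-5))^(3/2) = -11097*(-4*(-¼) + 4*(-⅕))^(3/2) = -11097*(1 - ⅘)^(3/2) = -11097*√5/25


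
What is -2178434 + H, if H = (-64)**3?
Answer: -2440578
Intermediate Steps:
H = -262144
-2178434 + H = -2178434 - 262144 = -2440578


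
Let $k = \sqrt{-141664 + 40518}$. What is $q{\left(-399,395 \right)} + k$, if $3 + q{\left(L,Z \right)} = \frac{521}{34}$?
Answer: $\frac{419}{34} + i \sqrt{101146} \approx 12.324 + 318.03 i$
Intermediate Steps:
$q{\left(L,Z \right)} = \frac{419}{34}$ ($q{\left(L,Z \right)} = -3 + \frac{521}{34} = \frac{419}{34}$)
$k = i \sqrt{101146}$ ($k = \sqrt{-101146} = i \sqrt{101146} \approx 318.03 i$)
$q{\left(-399,395 \right)} + k = \frac{419}{34} + i \sqrt{101146}$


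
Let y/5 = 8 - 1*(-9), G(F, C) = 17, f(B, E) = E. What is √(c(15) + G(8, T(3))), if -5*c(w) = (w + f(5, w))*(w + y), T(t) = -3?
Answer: I*√583 ≈ 24.145*I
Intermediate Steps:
y = 85 (y = 5*(8 - 1*(-9)) = 5*(8 + 9) = 5*17 = 85)
c(w) = -2*w*(85 + w)/5 (c(w) = -(w + w)*(w + 85)/5 = -2*w*(85 + w)/5)
√(c(15) + G(8, T(3))) = √((⅖)*15*(-85 - 1*15) + 17) = √((⅖)*15*(-85 - 15) + 17) = √((⅖)*15*(-100) + 17) = √(-600 + 17) = √(-583) = I*√583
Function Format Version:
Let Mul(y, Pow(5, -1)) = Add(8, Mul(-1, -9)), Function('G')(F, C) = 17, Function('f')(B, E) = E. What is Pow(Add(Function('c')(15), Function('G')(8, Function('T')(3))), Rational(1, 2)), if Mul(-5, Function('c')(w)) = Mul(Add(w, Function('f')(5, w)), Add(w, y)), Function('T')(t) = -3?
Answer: Mul(I, Pow(583, Rational(1, 2))) ≈ Mul(24.145, I)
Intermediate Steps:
y = 85 (y = Mul(5, Add(8, Mul(-1, -9))) = Mul(5, Add(8, 9)) = Mul(5, 17) = 85)
Function('c')(w) = Mul(Rational(-2, 5), w, Add(85, w)) (Function('c')(w) = Mul(Rational(-1, 5), Mul(Add(w, w), Add(w, 85))) = Mul(Rational(-1, 5), Mul(Mul(2, w), Add(85, w))) = Mul(Rational(-1, 5), Mul(2, w, Add(85, w))) = Mul(Rational(-2, 5), w, Add(85, w)))
Pow(Add(Function('c')(15), Function('G')(8, Function('T')(3))), Rational(1, 2)) = Pow(Add(Mul(Rational(2, 5), 15, Add(-85, Mul(-1, 15))), 17), Rational(1, 2)) = Pow(Add(Mul(Rational(2, 5), 15, Add(-85, -15)), 17), Rational(1, 2)) = Pow(Add(Mul(Rational(2, 5), 15, -100), 17), Rational(1, 2)) = Pow(Add(-600, 17), Rational(1, 2)) = Pow(-583, Rational(1, 2)) = Mul(I, Pow(583, Rational(1, 2)))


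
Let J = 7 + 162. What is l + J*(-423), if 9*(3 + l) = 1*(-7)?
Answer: -643417/9 ≈ -71491.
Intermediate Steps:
l = -34/9 (l = -3 + (1*(-7))/9 = -3 + (⅑)*(-7) = -3 - 7/9 = -34/9 ≈ -3.7778)
J = 169
l + J*(-423) = -34/9 + 169*(-423) = -34/9 - 71487 = -643417/9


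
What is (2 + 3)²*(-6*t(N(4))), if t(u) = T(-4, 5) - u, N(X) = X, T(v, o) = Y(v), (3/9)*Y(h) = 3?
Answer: -750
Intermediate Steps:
Y(h) = 9 (Y(h) = 3*3 = 9)
T(v, o) = 9
t(u) = 9 - u
(2 + 3)²*(-6*t(N(4))) = (2 + 3)²*(-6*(9 - 1*4)) = 5²*(-6*(9 - 4)) = 25*(-6*5) = 25*(-30) = -750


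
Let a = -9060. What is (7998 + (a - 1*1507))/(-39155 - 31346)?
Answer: 2569/70501 ≈ 0.036439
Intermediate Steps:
(7998 + (a - 1*1507))/(-39155 - 31346) = (7998 + (-9060 - 1*1507))/(-39155 - 31346) = (7998 + (-9060 - 1507))/(-70501) = (7998 - 10567)*(-1/70501) = -2569*(-1/70501) = 2569/70501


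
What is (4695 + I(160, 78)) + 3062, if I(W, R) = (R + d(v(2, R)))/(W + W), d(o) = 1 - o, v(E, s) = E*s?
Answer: 2482163/320 ≈ 7756.8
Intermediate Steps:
I(W, R) = (1 - R)/(2*W) (I(W, R) = (R + (1 - 2*R))/(W + W) = (R + (1 - 2*R))/((2*W)) = (1 - R)*(1/(2*W)) = (1 - R)/(2*W))
(4695 + I(160, 78)) + 3062 = (4695 + (½)*(1 - 1*78)/160) + 3062 = (4695 + (½)*(1/160)*(1 - 78)) + 3062 = (4695 + (½)*(1/160)*(-77)) + 3062 = (4695 - 77/320) + 3062 = 1502323/320 + 3062 = 2482163/320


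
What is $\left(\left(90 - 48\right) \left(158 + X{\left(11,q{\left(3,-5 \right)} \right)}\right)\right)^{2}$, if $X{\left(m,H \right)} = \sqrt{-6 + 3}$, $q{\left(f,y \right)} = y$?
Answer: $44031204 + 557424 i \sqrt{3} \approx 4.4031 \cdot 10^{7} + 9.6549 \cdot 10^{5} i$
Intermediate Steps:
$X{\left(m,H \right)} = i \sqrt{3}$ ($X{\left(m,H \right)} = \sqrt{-3} = i \sqrt{3}$)
$\left(\left(90 - 48\right) \left(158 + X{\left(11,q{\left(3,-5 \right)} \right)}\right)\right)^{2} = \left(\left(90 - 48\right) \left(158 + i \sqrt{3}\right)\right)^{2} = \left(42 \left(158 + i \sqrt{3}\right)\right)^{2} = \left(6636 + 42 i \sqrt{3}\right)^{2}$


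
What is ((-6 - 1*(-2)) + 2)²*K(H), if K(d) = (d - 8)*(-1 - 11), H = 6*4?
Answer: -768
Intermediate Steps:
H = 24
K(d) = 96 - 12*d (K(d) = (-8 + d)*(-12) = 96 - 12*d)
((-6 - 1*(-2)) + 2)²*K(H) = ((-6 - 1*(-2)) + 2)²*(96 - 12*24) = ((-6 + 2) + 2)²*(96 - 288) = (-4 + 2)²*(-192) = (-2)²*(-192) = 4*(-192) = -768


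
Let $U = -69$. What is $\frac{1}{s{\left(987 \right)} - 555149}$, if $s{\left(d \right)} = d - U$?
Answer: $- \frac{1}{554093} \approx -1.8048 \cdot 10^{-6}$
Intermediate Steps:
$s{\left(d \right)} = 69 + d$ ($s{\left(d \right)} = d - -69 = d + 69 = 69 + d$)
$\frac{1}{s{\left(987 \right)} - 555149} = \frac{1}{\left(69 + 987\right) - 555149} = \frac{1}{1056 - 555149} = \frac{1}{-554093} = - \frac{1}{554093}$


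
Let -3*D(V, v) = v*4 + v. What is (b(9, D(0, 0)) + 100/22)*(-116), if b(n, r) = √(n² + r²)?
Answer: -17284/11 ≈ -1571.3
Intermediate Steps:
D(V, v) = -5*v/3 (D(V, v) = -(v*4 + v)/3 = -(4*v + v)/3 = -5*v/3)
(b(9, D(0, 0)) + 100/22)*(-116) = (√(9² + (-5/3*0)²) + 100/22)*(-116) = (√(81 + 0²) + 100*(1/22))*(-116) = (√(81 + 0) + 50/11)*(-116) = (√81 + 50/11)*(-116) = (9 + 50/11)*(-116) = (149/11)*(-116) = -17284/11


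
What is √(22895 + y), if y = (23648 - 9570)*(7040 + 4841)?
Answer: √167283613 ≈ 12934.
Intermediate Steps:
y = 167260718 (y = 14078*11881 = 167260718)
√(22895 + y) = √(22895 + 167260718) = √167283613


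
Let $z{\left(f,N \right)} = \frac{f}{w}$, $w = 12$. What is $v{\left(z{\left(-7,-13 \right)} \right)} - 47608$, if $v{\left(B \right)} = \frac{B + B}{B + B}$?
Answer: $-47607$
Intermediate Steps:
$z{\left(f,N \right)} = \frac{f}{12}$
$v{\left(B \right)} = 1$ ($v{\left(B \right)} = \frac{2 B}{2 B} = 2 B \frac{1}{2 B} = 1$)
$v{\left(z{\left(-7,-13 \right)} \right)} - 47608 = 1 - 47608 = -47607$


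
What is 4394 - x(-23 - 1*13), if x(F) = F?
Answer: 4430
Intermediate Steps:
4394 - x(-23 - 1*13) = 4394 - (-23 - 1*13) = 4394 - (-23 - 13) = 4394 - 1*(-36) = 4394 + 36 = 4430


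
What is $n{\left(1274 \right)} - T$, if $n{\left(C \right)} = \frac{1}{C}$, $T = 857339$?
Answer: $- \frac{1092249885}{1274} \approx -8.5734 \cdot 10^{5}$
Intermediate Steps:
$n{\left(1274 \right)} - T = \frac{1}{1274} - 857339 = - \frac{1092249885}{1274}$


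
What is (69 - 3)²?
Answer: 4356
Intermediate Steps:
(69 - 3)² = 66² = 4356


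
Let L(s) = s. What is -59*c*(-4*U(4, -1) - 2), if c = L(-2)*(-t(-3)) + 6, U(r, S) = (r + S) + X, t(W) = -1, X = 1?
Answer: 4248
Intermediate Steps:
U(r, S) = 1 + S + r (U(r, S) = (r + S) + 1 = (S + r) + 1 = 1 + S + r)
c = 4 (c = -(-2)*(-1) + 6 = -2*1 + 6 = -2 + 6 = 4)
-59*c*(-4*U(4, -1) - 2) = -236*(-4*(1 - 1 + 4) - 2) = -236*(-4*4 - 2) = -236*(-16 - 2) = -236*(-18) = -59*(-72) = 4248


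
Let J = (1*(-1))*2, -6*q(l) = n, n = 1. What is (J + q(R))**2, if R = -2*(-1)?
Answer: 169/36 ≈ 4.6944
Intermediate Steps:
R = 2
q(l) = -1/6 (q(l) = -1/6*1 = -1/6)
J = -2 (J = -1*2 = -2)
(J + q(R))**2 = (-2 - 1/6)**2 = (-13/6)**2 = 169/36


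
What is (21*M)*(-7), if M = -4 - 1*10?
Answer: 2058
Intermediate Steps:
M = -14 (M = -4 - 10 = -14)
(21*M)*(-7) = (21*(-14))*(-7) = -294*(-7) = 2058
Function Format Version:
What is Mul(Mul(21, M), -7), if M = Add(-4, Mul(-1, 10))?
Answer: 2058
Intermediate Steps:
M = -14 (M = Add(-4, -10) = -14)
Mul(Mul(21, M), -7) = Mul(Mul(21, -14), -7) = Mul(-294, -7) = 2058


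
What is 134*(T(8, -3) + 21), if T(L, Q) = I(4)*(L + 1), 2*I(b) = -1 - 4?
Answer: -201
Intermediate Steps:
I(b) = -5/2 (I(b) = (-1 - 4)/2 = (½)*(-5) = -5/2)
T(L, Q) = -5/2 - 5*L/2 (T(L, Q) = -5*(L + 1)/2 = -5*(1 + L)/2 = -5/2 - 5*L/2)
134*(T(8, -3) + 21) = 134*((-5/2 - 5/2*8) + 21) = 134*((-5/2 - 20) + 21) = 134*(-45/2 + 21) = 134*(-3/2) = -201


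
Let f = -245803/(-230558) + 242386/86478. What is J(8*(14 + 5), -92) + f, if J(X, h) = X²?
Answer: 230364595743259/9969097362 ≈ 23108.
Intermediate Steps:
f = 38570291611/9969097362 (f = -245803*(-1/230558) + 242386*(1/86478) = 245803/230558 + 121193/43239 = 38570291611/9969097362 ≈ 3.8690)
J(8*(14 + 5), -92) + f = (8*(14 + 5))² + 38570291611/9969097362 = (8*19)² + 38570291611/9969097362 = 152² + 38570291611/9969097362 = 23104 + 38570291611/9969097362 = 230364595743259/9969097362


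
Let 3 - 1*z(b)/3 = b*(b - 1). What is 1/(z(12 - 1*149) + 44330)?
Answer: -1/12379 ≈ -8.0782e-5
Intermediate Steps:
z(b) = 9 - 3*b*(-1 + b) (z(b) = 9 - 3*b*(b - 1) = 9 - 3*b*(-1 + b))
1/(z(12 - 1*149) + 44330) = 1/((9 - 3*(12 - 1*149)² + 3*(12 - 1*149)) + 44330) = 1/((9 - 3*(12 - 149)² + 3*(12 - 149)) + 44330) = 1/((9 - 3*(-137)² + 3*(-137)) + 44330) = 1/((9 - 3*18769 - 411) + 44330) = 1/((9 - 56307 - 411) + 44330) = 1/(-56709 + 44330) = 1/(-12379) = -1/12379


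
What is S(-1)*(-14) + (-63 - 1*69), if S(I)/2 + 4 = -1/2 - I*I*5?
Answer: 134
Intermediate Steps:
S(I) = -9 - 10*I² (S(I) = -8 + 2*(-1/2 - I*I*5) = -8 + 2*(-1*½ - I²*5) = -8 + 2*(-½ - 5*I²) = -8 + (-1 - 10*I²) = -9 - 10*I²)
S(-1)*(-14) + (-63 - 1*69) = (-9 - 10*(-1)²)*(-14) + (-63 - 1*69) = (-9 - 10*1)*(-14) + (-63 - 69) = (-9 - 10)*(-14) - 132 = -19*(-14) - 132 = 266 - 132 = 134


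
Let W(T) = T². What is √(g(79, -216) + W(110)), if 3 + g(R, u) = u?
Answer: 109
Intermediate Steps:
g(R, u) = -3 + u
√(g(79, -216) + W(110)) = √((-3 - 216) + 110²) = √(-219 + 12100) = √11881 = 109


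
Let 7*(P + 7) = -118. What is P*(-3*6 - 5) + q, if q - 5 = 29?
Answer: 4079/7 ≈ 582.71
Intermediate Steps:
P = -167/7 (P = -7 + (1/7)*(-118) = -7 - 118/7 = -167/7 ≈ -23.857)
q = 34 (q = 5 + 29 = 34)
P*(-3*6 - 5) + q = -167*(-3*6 - 5)/7 + 34 = -167*(-18 - 5)/7 + 34 = -167/7*(-23) + 34 = 3841/7 + 34 = 4079/7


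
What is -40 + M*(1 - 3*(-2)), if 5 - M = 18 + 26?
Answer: -313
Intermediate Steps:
M = -39 (M = 5 - (18 + 26) = 5 - 1*44 = 5 - 44 = -39)
-40 + M*(1 - 3*(-2)) = -40 - 39*(1 - 3*(-2)) = -40 - 39*(1 + 6) = -40 - 39*7 = -40 - 273 = -313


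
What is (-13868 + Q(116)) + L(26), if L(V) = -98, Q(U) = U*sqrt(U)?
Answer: -13966 + 232*sqrt(29) ≈ -12717.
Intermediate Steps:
Q(U) = U**(3/2)
(-13868 + Q(116)) + L(26) = (-13868 + 116**(3/2)) - 98 = (-13868 + 232*sqrt(29)) - 98 = -13966 + 232*sqrt(29)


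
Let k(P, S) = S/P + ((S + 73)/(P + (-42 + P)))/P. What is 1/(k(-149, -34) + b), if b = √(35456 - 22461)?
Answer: -587605340/33350696085199 + 2566435600*√12995/33350696085199 ≈ 0.0087547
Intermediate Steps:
k(P, S) = S/P + (73 + S)/(P*(-42 + 2*P)) (k(P, S) = S/P + ((73 + S)/(-42 + 2*P))/P = S/P + (73 + S)/(P*(-42 + 2*P)))
b = √12995 ≈ 114.00
1/(k(-149, -34) + b) = 1/((½)*(73 - 41*(-34) + 2*(-149)*(-34))/(-149*(-21 - 149)) + √12995) = 1/((½)*(-1/149)*(73 + 1394 + 10132)/(-170) + √12995) = 1/((½)*(-1/149)*(-1/170)*11599 + √12995) = 1/(11599/50660 + √12995)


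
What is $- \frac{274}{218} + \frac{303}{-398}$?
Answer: $- \frac{87553}{43382} \approx -2.0182$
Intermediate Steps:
$- \frac{274}{218} + \frac{303}{-398} = \left(-274\right) \frac{1}{218} + 303 \left(- \frac{1}{398}\right) = - \frac{137}{109} - \frac{303}{398} = - \frac{87553}{43382}$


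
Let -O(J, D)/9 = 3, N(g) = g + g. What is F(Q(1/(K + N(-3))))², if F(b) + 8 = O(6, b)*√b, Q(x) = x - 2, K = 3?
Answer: -1637 + 144*I*√21 ≈ -1637.0 + 659.89*I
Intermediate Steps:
N(g) = 2*g
O(J, D) = -27 (O(J, D) = -9*3 = -27)
Q(x) = -2 + x
F(b) = -8 - 27*√b
F(Q(1/(K + N(-3))))² = (-8 - 27*√(-2 + 1/(3 + 2*(-3))))² = (-8 - 27*√(-2 + 1/(3 - 6)))² = (-8 - 27*√(-2 + 1/(-3)))² = (-8 - 27*√(-2 - ⅓))² = (-8 - 9*I*√21)²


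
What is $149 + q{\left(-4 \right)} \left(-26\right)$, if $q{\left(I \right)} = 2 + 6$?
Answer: $-59$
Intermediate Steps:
$q{\left(I \right)} = 8$
$149 + q{\left(-4 \right)} \left(-26\right) = 149 + 8 \left(-26\right) = 149 - 208 = -59$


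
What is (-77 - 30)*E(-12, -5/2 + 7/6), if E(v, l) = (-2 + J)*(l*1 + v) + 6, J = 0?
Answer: -10486/3 ≈ -3495.3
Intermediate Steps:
E(v, l) = 6 - 2*l - 2*v (E(v, l) = (-2 + 0)*(l*1 + v) + 6 = -2*(l + v) + 6 = (-2*l - 2*v) + 6 = 6 - 2*l - 2*v)
(-77 - 30)*E(-12, -5/2 + 7/6) = (-77 - 30)*(6 - 2*(-5/2 + 7/6) - 2*(-12)) = -107*(6 - 2*(-5*½ + 7*(⅙)) + 24) = -107*(6 - 2*(-5/2 + 7/6) + 24) = -107*(6 - 2*(-4/3) + 24) = -107*(6 + 8/3 + 24) = -107*98/3 = -10486/3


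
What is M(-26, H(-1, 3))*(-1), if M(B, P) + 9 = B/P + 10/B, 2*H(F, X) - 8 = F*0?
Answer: 413/26 ≈ 15.885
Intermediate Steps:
H(F, X) = 4 (H(F, X) = 4 + (F*0)/2 = 4 + (1/2)*0 = 4 + 0 = 4)
M(B, P) = -9 + 10/B + B/P (M(B, P) = -9 + (B/P + 10/B) = -9 + (10/B + B/P) = -9 + 10/B + B/P)
M(-26, H(-1, 3))*(-1) = (-9 + 10/(-26) - 26/4)*(-1) = (-9 + 10*(-1/26) - 26*1/4)*(-1) = (-9 - 5/13 - 13/2)*(-1) = -413/26*(-1) = 413/26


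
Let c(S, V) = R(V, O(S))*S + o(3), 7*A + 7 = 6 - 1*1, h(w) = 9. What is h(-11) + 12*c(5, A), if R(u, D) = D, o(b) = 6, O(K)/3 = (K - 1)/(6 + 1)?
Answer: 1287/7 ≈ 183.86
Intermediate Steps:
O(K) = -3/7 + 3*K/7 (O(K) = 3*((K - 1)/(6 + 1)) = 3*((-1 + K)/7) = 3*((-1 + K)*(1/7)) = 3*(-1/7 + K/7) = -3/7 + 3*K/7)
A = -2/7 (A = -1 + (6 - 1*1)/7 = -1 + (6 - 1)/7 = -1 + (1/7)*5 = -1 + 5/7 = -2/7 ≈ -0.28571)
c(S, V) = 6 + S*(-3/7 + 3*S/7) (c(S, V) = (-3/7 + 3*S/7)*S + 6 = S*(-3/7 + 3*S/7) + 6 = 6 + S*(-3/7 + 3*S/7))
h(-11) + 12*c(5, A) = 9 + 12*(6 + (3/7)*5*(-1 + 5)) = 9 + 12*(6 + (3/7)*5*4) = 9 + 12*(6 + 60/7) = 9 + 12*(102/7) = 9 + 1224/7 = 1287/7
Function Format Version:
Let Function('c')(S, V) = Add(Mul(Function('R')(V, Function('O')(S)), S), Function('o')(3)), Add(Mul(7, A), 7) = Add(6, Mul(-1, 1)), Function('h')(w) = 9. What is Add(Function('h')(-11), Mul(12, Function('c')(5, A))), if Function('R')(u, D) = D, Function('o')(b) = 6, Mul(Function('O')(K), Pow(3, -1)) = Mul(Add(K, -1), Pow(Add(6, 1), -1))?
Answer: Rational(1287, 7) ≈ 183.86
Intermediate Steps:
Function('O')(K) = Add(Rational(-3, 7), Mul(Rational(3, 7), K)) (Function('O')(K) = Mul(3, Mul(Add(K, -1), Pow(Add(6, 1), -1))) = Mul(3, Mul(Add(-1, K), Pow(7, -1))) = Mul(3, Mul(Add(-1, K), Rational(1, 7))) = Mul(3, Add(Rational(-1, 7), Mul(Rational(1, 7), K))) = Add(Rational(-3, 7), Mul(Rational(3, 7), K)))
A = Rational(-2, 7) (A = Add(-1, Mul(Rational(1, 7), Add(6, Mul(-1, 1)))) = Add(-1, Mul(Rational(1, 7), Add(6, -1))) = Add(-1, Mul(Rational(1, 7), 5)) = Add(-1, Rational(5, 7)) = Rational(-2, 7) ≈ -0.28571)
Function('c')(S, V) = Add(6, Mul(S, Add(Rational(-3, 7), Mul(Rational(3, 7), S)))) (Function('c')(S, V) = Add(Mul(Add(Rational(-3, 7), Mul(Rational(3, 7), S)), S), 6) = Add(Mul(S, Add(Rational(-3, 7), Mul(Rational(3, 7), S))), 6) = Add(6, Mul(S, Add(Rational(-3, 7), Mul(Rational(3, 7), S)))))
Add(Function('h')(-11), Mul(12, Function('c')(5, A))) = Add(9, Mul(12, Add(6, Mul(Rational(3, 7), 5, Add(-1, 5))))) = Add(9, Mul(12, Add(6, Mul(Rational(3, 7), 5, 4)))) = Add(9, Mul(12, Add(6, Rational(60, 7)))) = Add(9, Mul(12, Rational(102, 7))) = Add(9, Rational(1224, 7)) = Rational(1287, 7)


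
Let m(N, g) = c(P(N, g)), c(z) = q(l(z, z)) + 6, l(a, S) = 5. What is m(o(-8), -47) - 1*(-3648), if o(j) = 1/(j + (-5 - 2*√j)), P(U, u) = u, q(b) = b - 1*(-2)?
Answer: 3661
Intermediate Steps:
q(b) = 2 + b (q(b) = b + 2 = 2 + b)
o(j) = 1/(-5 + j - 2*√j)
c(z) = 13 (c(z) = (2 + 5) + 6 = 7 + 6 = 13)
m(N, g) = 13
m(o(-8), -47) - 1*(-3648) = 13 - 1*(-3648) = 13 + 3648 = 3661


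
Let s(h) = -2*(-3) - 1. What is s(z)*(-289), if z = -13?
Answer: -1445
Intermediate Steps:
s(h) = 5 (s(h) = 6 - 1 = 5)
s(z)*(-289) = 5*(-289) = -1445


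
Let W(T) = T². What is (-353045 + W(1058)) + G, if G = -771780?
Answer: -5461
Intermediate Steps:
(-353045 + W(1058)) + G = (-353045 + 1058²) - 771780 = (-353045 + 1119364) - 771780 = 766319 - 771780 = -5461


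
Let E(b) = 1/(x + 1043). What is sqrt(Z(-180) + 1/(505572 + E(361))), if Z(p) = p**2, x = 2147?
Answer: sqrt(1719872783008234046710)/230396383 ≈ 180.00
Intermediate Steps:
E(b) = 1/3190 (E(b) = 1/(2147 + 1043) = 1/3190)
sqrt(Z(-180) + 1/(505572 + E(361))) = sqrt((-180)**2 + 1/(505572 + 1/3190)) = sqrt(32400 + 1/(1612774681/3190)) = sqrt(32400 + 3190/1612774681) = sqrt(52253899667590/1612774681) = sqrt(1719872783008234046710)/230396383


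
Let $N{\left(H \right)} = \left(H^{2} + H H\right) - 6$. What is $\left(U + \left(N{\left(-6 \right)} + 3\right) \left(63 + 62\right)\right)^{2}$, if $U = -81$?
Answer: $72999936$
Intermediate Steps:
$N{\left(H \right)} = -6 + 2 H^{2}$ ($N{\left(H \right)} = \left(H^{2} + H^{2}\right) - 6 = 2 H^{2} - 6 = -6 + 2 H^{2}$)
$\left(U + \left(N{\left(-6 \right)} + 3\right) \left(63 + 62\right)\right)^{2} = \left(-81 + \left(\left(-6 + 2 \left(-6\right)^{2}\right) + 3\right) \left(63 + 62\right)\right)^{2} = \left(-81 + \left(\left(-6 + 2 \cdot 36\right) + 3\right) 125\right)^{2} = \left(-81 + \left(\left(-6 + 72\right) + 3\right) 125\right)^{2} = \left(-81 + \left(66 + 3\right) 125\right)^{2} = \left(-81 + 69 \cdot 125\right)^{2} = \left(-81 + 8625\right)^{2} = 8544^{2} = 72999936$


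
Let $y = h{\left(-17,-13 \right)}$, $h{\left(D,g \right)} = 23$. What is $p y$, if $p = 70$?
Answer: $1610$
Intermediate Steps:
$y = 23$
$p y = 70 \cdot 23 = 1610$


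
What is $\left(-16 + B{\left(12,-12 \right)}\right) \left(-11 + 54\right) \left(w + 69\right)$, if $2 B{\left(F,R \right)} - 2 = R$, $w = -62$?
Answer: $-6321$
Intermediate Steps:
$B{\left(F,R \right)} = 1 + \frac{R}{2}$
$\left(-16 + B{\left(12,-12 \right)}\right) \left(-11 + 54\right) \left(w + 69\right) = \left(-16 + \left(1 + \frac{1}{2} \left(-12\right)\right)\right) \left(-11 + 54\right) \left(-62 + 69\right) = \left(-16 + \left(1 - 6\right)\right) 43 \cdot 7 = \left(-16 - 5\right) 301 = \left(-21\right) 301 = -6321$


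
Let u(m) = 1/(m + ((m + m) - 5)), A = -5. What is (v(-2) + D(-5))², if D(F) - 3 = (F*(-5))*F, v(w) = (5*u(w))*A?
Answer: 1734489/121 ≈ 14335.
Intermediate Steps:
u(m) = 1/(-5 + 3*m) (u(m) = 1/(m + (2*m - 5)) = 1/(m + (-5 + 2*m)) = 1/(-5 + 3*m))
v(w) = -25/(-5 + 3*w) (v(w) = (5/(-5 + 3*w))*(-5) = -25/(-5 + 3*w))
D(F) = 3 - 5*F² (D(F) = 3 + (F*(-5))*F = 3 + (-5*F)*F = 3 - 5*F²)
(v(-2) + D(-5))² = (-25/(-5 + 3*(-2)) + (3 - 5*(-5)²))² = (-25/(-5 - 6) + (3 - 5*25))² = (-25/(-11) + (3 - 125))² = (-25*(-1/11) - 122)² = (25/11 - 122)² = (-1317/11)² = 1734489/121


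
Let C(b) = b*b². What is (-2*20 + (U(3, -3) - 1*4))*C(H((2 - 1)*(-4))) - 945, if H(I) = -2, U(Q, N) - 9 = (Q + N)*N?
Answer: -665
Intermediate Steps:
U(Q, N) = 9 + N*(N + Q) (U(Q, N) = 9 + (Q + N)*N = 9 + (N + Q)*N = 9 + N*(N + Q))
C(b) = b³
(-2*20 + (U(3, -3) - 1*4))*C(H((2 - 1)*(-4))) - 945 = (-2*20 + ((9 + (-3)² - 3*3) - 1*4))*(-2)³ - 945 = (-40 + ((9 + 9 - 9) - 4))*(-8) - 945 = (-40 + (9 - 4))*(-8) - 945 = (-40 + 5)*(-8) - 945 = -35*(-8) - 945 = 280 - 945 = -665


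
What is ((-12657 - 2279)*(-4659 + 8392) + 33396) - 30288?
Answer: -55752980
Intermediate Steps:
((-12657 - 2279)*(-4659 + 8392) + 33396) - 30288 = (-14936*3733 + 33396) - 30288 = (-55756088 + 33396) - 30288 = -55722692 - 30288 = -55752980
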